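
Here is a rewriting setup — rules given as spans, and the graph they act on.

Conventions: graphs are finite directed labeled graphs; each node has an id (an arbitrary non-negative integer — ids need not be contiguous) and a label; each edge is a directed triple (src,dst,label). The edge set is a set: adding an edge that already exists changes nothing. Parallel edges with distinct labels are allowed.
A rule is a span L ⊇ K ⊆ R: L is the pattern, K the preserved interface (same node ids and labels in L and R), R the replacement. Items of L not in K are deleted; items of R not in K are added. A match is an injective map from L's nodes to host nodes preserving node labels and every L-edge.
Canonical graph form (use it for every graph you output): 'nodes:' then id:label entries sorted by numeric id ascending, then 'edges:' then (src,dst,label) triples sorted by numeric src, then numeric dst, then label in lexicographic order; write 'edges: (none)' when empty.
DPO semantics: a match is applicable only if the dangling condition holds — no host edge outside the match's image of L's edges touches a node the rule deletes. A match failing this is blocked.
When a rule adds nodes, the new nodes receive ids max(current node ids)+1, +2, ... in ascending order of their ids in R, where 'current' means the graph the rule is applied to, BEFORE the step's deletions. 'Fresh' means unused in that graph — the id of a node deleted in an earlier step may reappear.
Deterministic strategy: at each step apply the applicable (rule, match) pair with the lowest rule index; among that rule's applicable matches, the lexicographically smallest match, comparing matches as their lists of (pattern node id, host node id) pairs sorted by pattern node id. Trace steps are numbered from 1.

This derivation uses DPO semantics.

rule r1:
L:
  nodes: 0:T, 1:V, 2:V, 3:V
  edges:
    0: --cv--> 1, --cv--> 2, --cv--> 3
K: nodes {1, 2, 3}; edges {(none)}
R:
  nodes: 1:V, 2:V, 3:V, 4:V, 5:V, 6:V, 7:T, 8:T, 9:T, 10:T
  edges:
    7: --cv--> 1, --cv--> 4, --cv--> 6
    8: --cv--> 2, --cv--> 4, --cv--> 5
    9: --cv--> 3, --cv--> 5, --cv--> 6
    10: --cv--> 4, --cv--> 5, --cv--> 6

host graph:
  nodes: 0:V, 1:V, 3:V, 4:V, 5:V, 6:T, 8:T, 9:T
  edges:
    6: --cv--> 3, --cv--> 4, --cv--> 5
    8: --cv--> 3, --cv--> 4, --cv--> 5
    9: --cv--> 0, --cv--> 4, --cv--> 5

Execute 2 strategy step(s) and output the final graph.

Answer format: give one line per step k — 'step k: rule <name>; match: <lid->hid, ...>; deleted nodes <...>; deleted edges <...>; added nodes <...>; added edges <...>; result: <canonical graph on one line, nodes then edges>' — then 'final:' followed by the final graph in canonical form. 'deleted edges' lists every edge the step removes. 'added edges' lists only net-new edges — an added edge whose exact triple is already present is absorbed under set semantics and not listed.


step 1: rule r1; match: 0->6, 1->3, 2->4, 3->5; deleted nodes 6; deleted edges (6,3,cv); (6,4,cv); (6,5,cv); added nodes 10, 11, 12, 13, 14, 15, 16; added edges (13,3,cv); (13,10,cv); (13,12,cv); (14,4,cv); (14,10,cv); (14,11,cv); (15,5,cv); (15,11,cv); (15,12,cv); (16,10,cv); (16,11,cv); (16,12,cv); result: nodes: 0:V, 1:V, 3:V, 4:V, 5:V, 8:T, 9:T, 10:V, 11:V, 12:V, 13:T, 14:T, 15:T, 16:T edges: (8,3,cv); (8,4,cv); (8,5,cv); (9,0,cv); (9,4,cv); (9,5,cv); (13,3,cv); (13,10,cv); (13,12,cv); (14,4,cv); (14,10,cv); (14,11,cv); (15,5,cv); (15,11,cv); (15,12,cv); (16,10,cv); (16,11,cv); (16,12,cv)
step 2: rule r1; match: 0->8, 1->3, 2->4, 3->5; deleted nodes 8; deleted edges (8,3,cv); (8,4,cv); (8,5,cv); added nodes 17, 18, 19, 20, 21, 22, 23; added edges (20,3,cv); (20,17,cv); (20,19,cv); (21,4,cv); (21,17,cv); (21,18,cv); (22,5,cv); (22,18,cv); (22,19,cv); (23,17,cv); (23,18,cv); (23,19,cv); result: nodes: 0:V, 1:V, 3:V, 4:V, 5:V, 9:T, 10:V, 11:V, 12:V, 13:T, 14:T, 15:T, 16:T, 17:V, 18:V, 19:V, 20:T, 21:T, 22:T, 23:T edges: (9,0,cv); (9,4,cv); (9,5,cv); (13,3,cv); (13,10,cv); (13,12,cv); (14,4,cv); (14,10,cv); (14,11,cv); (15,5,cv); (15,11,cv); (15,12,cv); (16,10,cv); (16,11,cv); (16,12,cv); (20,3,cv); (20,17,cv); (20,19,cv); (21,4,cv); (21,17,cv); (21,18,cv); (22,5,cv); (22,18,cv); (22,19,cv); (23,17,cv); (23,18,cv); (23,19,cv)
final:
nodes: 0:V, 1:V, 3:V, 4:V, 5:V, 9:T, 10:V, 11:V, 12:V, 13:T, 14:T, 15:T, 16:T, 17:V, 18:V, 19:V, 20:T, 21:T, 22:T, 23:T
edges: (9,0,cv); (9,4,cv); (9,5,cv); (13,3,cv); (13,10,cv); (13,12,cv); (14,4,cv); (14,10,cv); (14,11,cv); (15,5,cv); (15,11,cv); (15,12,cv); (16,10,cv); (16,11,cv); (16,12,cv); (20,3,cv); (20,17,cv); (20,19,cv); (21,4,cv); (21,17,cv); (21,18,cv); (22,5,cv); (22,18,cv); (22,19,cv); (23,17,cv); (23,18,cv); (23,19,cv)


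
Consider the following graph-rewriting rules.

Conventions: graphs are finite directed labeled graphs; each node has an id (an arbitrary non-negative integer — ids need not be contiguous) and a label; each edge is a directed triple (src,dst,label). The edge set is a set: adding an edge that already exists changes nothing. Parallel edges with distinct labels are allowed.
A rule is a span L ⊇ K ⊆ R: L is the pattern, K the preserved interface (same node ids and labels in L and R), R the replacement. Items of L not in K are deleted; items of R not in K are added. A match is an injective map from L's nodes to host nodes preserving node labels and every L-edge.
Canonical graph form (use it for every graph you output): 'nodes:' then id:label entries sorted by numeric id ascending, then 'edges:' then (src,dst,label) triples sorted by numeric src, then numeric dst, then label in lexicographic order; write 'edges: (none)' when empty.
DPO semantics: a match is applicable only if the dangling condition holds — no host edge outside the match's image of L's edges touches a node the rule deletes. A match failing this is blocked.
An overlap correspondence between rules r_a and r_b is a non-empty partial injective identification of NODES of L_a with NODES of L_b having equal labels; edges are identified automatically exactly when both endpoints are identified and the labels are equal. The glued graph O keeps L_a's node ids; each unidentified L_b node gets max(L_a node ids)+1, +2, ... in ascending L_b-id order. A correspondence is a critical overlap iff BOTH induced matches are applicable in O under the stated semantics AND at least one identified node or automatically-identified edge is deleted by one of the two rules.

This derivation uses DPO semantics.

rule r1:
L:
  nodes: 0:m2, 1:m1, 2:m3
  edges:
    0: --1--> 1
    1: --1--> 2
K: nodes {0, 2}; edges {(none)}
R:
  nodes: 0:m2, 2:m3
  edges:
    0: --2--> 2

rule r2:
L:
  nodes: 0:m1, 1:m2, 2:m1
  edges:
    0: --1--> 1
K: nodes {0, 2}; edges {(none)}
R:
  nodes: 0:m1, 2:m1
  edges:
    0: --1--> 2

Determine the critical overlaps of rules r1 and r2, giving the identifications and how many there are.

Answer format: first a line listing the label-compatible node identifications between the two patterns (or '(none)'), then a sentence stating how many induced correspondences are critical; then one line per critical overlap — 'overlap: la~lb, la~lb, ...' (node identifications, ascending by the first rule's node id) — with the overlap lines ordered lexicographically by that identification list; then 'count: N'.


label-compatible node identifications between L(r1) and L(r2): 0~1, 1~0, 1~2
1 of the induced correspondences is a critical overlap of r1 and r2.
overlap: 1~2
count: 1


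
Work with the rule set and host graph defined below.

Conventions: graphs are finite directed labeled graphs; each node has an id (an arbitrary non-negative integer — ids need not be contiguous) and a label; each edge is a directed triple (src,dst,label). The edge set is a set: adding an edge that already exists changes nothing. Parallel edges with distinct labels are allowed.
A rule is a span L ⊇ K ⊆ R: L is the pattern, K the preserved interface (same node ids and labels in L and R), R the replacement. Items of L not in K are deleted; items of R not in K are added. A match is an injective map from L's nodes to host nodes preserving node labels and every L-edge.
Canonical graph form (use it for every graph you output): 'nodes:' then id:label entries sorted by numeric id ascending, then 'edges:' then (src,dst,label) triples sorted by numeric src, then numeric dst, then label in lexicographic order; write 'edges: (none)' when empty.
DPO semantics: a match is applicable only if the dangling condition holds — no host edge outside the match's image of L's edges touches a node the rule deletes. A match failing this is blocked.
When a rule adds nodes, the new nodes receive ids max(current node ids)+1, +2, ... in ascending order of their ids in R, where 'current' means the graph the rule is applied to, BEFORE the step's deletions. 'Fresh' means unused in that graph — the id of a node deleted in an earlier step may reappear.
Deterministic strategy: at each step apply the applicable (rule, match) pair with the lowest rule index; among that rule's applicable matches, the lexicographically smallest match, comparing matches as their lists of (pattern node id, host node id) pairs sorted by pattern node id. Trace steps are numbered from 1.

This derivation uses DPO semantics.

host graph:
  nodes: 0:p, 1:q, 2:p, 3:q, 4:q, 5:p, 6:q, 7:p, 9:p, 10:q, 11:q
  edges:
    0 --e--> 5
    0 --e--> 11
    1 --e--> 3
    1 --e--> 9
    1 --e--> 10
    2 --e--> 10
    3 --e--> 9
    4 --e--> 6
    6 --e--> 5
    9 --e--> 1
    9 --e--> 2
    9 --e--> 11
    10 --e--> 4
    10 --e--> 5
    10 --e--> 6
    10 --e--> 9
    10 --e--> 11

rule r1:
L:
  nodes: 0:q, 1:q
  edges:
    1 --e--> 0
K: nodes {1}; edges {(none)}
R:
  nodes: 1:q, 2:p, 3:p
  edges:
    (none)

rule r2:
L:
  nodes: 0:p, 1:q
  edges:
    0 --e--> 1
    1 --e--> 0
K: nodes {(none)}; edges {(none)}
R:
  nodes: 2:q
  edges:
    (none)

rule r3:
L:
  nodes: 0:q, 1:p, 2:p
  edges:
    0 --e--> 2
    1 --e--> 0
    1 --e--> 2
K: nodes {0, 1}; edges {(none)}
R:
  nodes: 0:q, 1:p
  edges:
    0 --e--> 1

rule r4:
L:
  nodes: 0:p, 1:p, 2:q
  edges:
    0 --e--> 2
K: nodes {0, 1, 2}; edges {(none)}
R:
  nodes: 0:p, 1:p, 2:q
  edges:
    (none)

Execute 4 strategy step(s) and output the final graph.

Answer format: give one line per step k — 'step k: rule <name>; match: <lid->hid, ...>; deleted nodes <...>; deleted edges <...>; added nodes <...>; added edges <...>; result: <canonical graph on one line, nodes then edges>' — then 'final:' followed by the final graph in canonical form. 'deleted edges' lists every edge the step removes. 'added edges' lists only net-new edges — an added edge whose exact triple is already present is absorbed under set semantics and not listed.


step 1: rule r4; match: 0->0, 1->2, 2->11; deleted nodes (none); deleted edges (0,11,e); added nodes (none); added edges (none); result: nodes: 0:p, 1:q, 2:p, 3:q, 4:q, 5:p, 6:q, 7:p, 9:p, 10:q, 11:q edges: (0,5,e); (1,3,e); (1,9,e); (1,10,e); (2,10,e); (3,9,e); (4,6,e); (6,5,e); (9,1,e); (9,2,e); (9,11,e); (10,4,e); (10,5,e); (10,6,e); (10,9,e); (10,11,e)
step 2: rule r4; match: 0->2, 1->0, 2->10; deleted nodes (none); deleted edges (2,10,e); added nodes (none); added edges (none); result: nodes: 0:p, 1:q, 2:p, 3:q, 4:q, 5:p, 6:q, 7:p, 9:p, 10:q, 11:q edges: (0,5,e); (1,3,e); (1,9,e); (1,10,e); (3,9,e); (4,6,e); (6,5,e); (9,1,e); (9,2,e); (9,11,e); (10,4,e); (10,5,e); (10,6,e); (10,9,e); (10,11,e)
step 3: rule r4; match: 0->9, 1->0, 2->1; deleted nodes (none); deleted edges (9,1,e); added nodes (none); added edges (none); result: nodes: 0:p, 1:q, 2:p, 3:q, 4:q, 5:p, 6:q, 7:p, 9:p, 10:q, 11:q edges: (0,5,e); (1,3,e); (1,9,e); (1,10,e); (3,9,e); (4,6,e); (6,5,e); (9,2,e); (9,11,e); (10,4,e); (10,5,e); (10,6,e); (10,9,e); (10,11,e)
step 4: rule r4; match: 0->9, 1->0, 2->11; deleted nodes (none); deleted edges (9,11,e); added nodes (none); added edges (none); result: nodes: 0:p, 1:q, 2:p, 3:q, 4:q, 5:p, 6:q, 7:p, 9:p, 10:q, 11:q edges: (0,5,e); (1,3,e); (1,9,e); (1,10,e); (3,9,e); (4,6,e); (6,5,e); (9,2,e); (10,4,e); (10,5,e); (10,6,e); (10,9,e); (10,11,e)
final:
nodes: 0:p, 1:q, 2:p, 3:q, 4:q, 5:p, 6:q, 7:p, 9:p, 10:q, 11:q
edges: (0,5,e); (1,3,e); (1,9,e); (1,10,e); (3,9,e); (4,6,e); (6,5,e); (9,2,e); (10,4,e); (10,5,e); (10,6,e); (10,9,e); (10,11,e)


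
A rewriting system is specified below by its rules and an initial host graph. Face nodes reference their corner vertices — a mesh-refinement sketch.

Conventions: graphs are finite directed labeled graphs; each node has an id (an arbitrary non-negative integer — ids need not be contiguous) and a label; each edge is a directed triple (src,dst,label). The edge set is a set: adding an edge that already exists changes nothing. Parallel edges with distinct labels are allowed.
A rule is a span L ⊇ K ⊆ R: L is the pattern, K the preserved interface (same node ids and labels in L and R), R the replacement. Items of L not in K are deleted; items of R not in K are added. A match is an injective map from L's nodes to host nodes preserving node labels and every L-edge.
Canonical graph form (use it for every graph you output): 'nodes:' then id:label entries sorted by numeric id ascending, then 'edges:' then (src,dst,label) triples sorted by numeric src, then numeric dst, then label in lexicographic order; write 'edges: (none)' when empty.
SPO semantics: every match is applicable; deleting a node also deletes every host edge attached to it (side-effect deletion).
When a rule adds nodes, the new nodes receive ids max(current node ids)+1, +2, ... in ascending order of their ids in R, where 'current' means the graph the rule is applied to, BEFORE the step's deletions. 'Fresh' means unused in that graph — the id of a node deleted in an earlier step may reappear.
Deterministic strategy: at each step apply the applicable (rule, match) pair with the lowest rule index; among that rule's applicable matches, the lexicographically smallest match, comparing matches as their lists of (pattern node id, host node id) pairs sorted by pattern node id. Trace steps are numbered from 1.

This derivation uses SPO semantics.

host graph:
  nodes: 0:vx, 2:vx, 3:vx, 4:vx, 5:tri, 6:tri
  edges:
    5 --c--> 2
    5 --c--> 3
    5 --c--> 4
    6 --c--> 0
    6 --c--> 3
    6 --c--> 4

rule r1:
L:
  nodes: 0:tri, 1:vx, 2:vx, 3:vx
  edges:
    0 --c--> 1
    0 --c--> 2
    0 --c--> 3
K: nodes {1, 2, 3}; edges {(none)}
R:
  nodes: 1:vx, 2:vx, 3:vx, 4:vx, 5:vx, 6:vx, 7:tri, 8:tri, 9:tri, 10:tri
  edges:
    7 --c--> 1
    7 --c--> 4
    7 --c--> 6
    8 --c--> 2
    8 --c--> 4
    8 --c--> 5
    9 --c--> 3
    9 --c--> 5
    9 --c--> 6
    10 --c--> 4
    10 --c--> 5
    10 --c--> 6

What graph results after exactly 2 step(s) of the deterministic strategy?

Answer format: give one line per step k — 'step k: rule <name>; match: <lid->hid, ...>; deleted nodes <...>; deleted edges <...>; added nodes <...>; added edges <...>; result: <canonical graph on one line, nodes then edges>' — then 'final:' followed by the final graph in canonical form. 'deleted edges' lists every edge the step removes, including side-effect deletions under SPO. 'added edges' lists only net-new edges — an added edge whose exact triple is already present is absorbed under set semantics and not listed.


step 1: rule r1; match: 0->5, 1->2, 2->3, 3->4; deleted nodes 5; deleted edges (5,2,c); (5,3,c); (5,4,c); added nodes 7, 8, 9, 10, 11, 12, 13; added edges (10,2,c); (10,7,c); (10,9,c); (11,3,c); (11,7,c); (11,8,c); (12,4,c); (12,8,c); (12,9,c); (13,7,c); (13,8,c); (13,9,c); result: nodes: 0:vx, 2:vx, 3:vx, 4:vx, 6:tri, 7:vx, 8:vx, 9:vx, 10:tri, 11:tri, 12:tri, 13:tri edges: (6,0,c); (6,3,c); (6,4,c); (10,2,c); (10,7,c); (10,9,c); (11,3,c); (11,7,c); (11,8,c); (12,4,c); (12,8,c); (12,9,c); (13,7,c); (13,8,c); (13,9,c)
step 2: rule r1; match: 0->6, 1->0, 2->3, 3->4; deleted nodes 6; deleted edges (6,0,c); (6,3,c); (6,4,c); added nodes 14, 15, 16, 17, 18, 19, 20; added edges (17,0,c); (17,14,c); (17,16,c); (18,3,c); (18,14,c); (18,15,c); (19,4,c); (19,15,c); (19,16,c); (20,14,c); (20,15,c); (20,16,c); result: nodes: 0:vx, 2:vx, 3:vx, 4:vx, 7:vx, 8:vx, 9:vx, 10:tri, 11:tri, 12:tri, 13:tri, 14:vx, 15:vx, 16:vx, 17:tri, 18:tri, 19:tri, 20:tri edges: (10,2,c); (10,7,c); (10,9,c); (11,3,c); (11,7,c); (11,8,c); (12,4,c); (12,8,c); (12,9,c); (13,7,c); (13,8,c); (13,9,c); (17,0,c); (17,14,c); (17,16,c); (18,3,c); (18,14,c); (18,15,c); (19,4,c); (19,15,c); (19,16,c); (20,14,c); (20,15,c); (20,16,c)
final:
nodes: 0:vx, 2:vx, 3:vx, 4:vx, 7:vx, 8:vx, 9:vx, 10:tri, 11:tri, 12:tri, 13:tri, 14:vx, 15:vx, 16:vx, 17:tri, 18:tri, 19:tri, 20:tri
edges: (10,2,c); (10,7,c); (10,9,c); (11,3,c); (11,7,c); (11,8,c); (12,4,c); (12,8,c); (12,9,c); (13,7,c); (13,8,c); (13,9,c); (17,0,c); (17,14,c); (17,16,c); (18,3,c); (18,14,c); (18,15,c); (19,4,c); (19,15,c); (19,16,c); (20,14,c); (20,15,c); (20,16,c)


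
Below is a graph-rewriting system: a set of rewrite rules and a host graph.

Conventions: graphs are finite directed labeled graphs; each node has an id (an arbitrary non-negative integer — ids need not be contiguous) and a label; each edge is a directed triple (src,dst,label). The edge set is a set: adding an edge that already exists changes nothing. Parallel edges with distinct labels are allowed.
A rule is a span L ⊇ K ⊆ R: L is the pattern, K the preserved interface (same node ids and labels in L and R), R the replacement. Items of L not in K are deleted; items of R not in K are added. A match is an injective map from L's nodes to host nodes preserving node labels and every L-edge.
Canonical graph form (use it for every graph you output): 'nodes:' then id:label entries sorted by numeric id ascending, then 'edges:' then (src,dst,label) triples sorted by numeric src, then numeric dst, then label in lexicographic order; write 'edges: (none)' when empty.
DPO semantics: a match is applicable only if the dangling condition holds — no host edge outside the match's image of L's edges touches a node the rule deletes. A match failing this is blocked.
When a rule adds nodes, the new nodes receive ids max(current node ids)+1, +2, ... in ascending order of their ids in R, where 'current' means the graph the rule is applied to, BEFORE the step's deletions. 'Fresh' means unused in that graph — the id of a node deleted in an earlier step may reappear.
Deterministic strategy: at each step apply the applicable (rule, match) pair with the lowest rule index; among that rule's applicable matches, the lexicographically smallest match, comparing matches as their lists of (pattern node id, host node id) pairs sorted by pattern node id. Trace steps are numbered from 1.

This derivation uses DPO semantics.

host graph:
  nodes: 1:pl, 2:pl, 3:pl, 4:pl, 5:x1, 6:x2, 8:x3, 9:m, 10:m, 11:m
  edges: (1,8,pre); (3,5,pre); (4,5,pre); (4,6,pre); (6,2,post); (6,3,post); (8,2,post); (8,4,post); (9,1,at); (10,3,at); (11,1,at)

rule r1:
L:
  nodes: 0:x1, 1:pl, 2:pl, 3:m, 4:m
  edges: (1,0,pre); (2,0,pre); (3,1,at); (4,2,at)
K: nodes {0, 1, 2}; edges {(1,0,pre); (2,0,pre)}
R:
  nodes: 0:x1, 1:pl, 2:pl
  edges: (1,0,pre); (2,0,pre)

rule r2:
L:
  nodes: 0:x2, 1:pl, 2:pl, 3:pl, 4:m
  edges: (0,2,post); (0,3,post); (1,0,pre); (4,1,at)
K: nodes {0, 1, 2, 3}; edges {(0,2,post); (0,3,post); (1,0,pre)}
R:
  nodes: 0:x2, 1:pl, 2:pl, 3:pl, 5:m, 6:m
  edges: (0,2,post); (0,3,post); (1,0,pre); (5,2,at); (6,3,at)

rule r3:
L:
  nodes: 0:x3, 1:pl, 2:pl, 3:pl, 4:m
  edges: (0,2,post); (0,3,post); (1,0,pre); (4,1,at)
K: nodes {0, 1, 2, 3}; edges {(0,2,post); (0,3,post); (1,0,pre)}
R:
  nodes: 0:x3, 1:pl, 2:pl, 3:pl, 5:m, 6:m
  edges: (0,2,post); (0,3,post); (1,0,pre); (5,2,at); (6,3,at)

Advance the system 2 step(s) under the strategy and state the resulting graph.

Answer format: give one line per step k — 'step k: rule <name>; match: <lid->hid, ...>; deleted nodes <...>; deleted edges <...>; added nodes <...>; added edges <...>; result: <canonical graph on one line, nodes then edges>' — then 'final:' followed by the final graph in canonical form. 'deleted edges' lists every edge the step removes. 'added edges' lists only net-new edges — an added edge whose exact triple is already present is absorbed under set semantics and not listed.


step 1: rule r3; match: 0->8, 1->1, 2->2, 3->4, 4->9; deleted nodes 9; deleted edges (9,1,at); added nodes 12, 13; added edges (12,2,at); (13,4,at); result: nodes: 1:pl, 2:pl, 3:pl, 4:pl, 5:x1, 6:x2, 8:x3, 10:m, 11:m, 12:m, 13:m edges: (1,8,pre); (3,5,pre); (4,5,pre); (4,6,pre); (6,2,post); (6,3,post); (8,2,post); (8,4,post); (10,3,at); (11,1,at); (12,2,at); (13,4,at)
step 2: rule r1; match: 0->5, 1->3, 2->4, 3->10, 4->13; deleted nodes 10, 13; deleted edges (10,3,at); (13,4,at); added nodes (none); added edges (none); result: nodes: 1:pl, 2:pl, 3:pl, 4:pl, 5:x1, 6:x2, 8:x3, 11:m, 12:m edges: (1,8,pre); (3,5,pre); (4,5,pre); (4,6,pre); (6,2,post); (6,3,post); (8,2,post); (8,4,post); (11,1,at); (12,2,at)
final:
nodes: 1:pl, 2:pl, 3:pl, 4:pl, 5:x1, 6:x2, 8:x3, 11:m, 12:m
edges: (1,8,pre); (3,5,pre); (4,5,pre); (4,6,pre); (6,2,post); (6,3,post); (8,2,post); (8,4,post); (11,1,at); (12,2,at)


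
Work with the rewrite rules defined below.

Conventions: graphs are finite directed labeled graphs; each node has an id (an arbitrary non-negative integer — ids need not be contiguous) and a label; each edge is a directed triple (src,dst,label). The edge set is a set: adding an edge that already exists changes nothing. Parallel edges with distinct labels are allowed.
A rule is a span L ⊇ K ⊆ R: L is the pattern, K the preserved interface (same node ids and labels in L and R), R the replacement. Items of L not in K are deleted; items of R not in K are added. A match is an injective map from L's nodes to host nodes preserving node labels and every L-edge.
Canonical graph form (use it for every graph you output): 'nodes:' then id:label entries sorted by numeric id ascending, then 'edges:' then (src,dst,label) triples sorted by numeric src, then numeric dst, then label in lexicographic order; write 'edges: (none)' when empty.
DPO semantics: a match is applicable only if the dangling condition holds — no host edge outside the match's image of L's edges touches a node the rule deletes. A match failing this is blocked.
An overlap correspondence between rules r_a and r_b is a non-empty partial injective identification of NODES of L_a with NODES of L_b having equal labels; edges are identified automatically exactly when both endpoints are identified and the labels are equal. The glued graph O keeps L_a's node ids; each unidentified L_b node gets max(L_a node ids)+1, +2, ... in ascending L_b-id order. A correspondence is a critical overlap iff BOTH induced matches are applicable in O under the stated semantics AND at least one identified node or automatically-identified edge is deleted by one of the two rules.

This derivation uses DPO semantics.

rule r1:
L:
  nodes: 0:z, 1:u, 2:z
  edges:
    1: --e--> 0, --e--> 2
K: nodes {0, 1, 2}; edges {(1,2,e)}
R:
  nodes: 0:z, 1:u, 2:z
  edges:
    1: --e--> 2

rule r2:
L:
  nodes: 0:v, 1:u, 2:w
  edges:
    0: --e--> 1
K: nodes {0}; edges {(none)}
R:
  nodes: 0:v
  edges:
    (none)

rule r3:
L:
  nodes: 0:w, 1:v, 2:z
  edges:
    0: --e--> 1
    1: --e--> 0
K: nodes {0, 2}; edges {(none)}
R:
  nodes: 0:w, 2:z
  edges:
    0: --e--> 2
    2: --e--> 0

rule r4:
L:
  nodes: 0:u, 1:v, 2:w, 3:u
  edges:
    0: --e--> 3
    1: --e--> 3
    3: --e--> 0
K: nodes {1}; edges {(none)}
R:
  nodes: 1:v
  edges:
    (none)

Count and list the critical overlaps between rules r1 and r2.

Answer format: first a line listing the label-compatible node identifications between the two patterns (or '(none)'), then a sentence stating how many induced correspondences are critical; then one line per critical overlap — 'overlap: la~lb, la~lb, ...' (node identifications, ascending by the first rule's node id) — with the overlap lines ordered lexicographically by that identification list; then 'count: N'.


label-compatible node identifications between L(r1) and L(r2): 1~1
0 of the induced correspondences are critical overlaps of r1 and r2.
count: 0


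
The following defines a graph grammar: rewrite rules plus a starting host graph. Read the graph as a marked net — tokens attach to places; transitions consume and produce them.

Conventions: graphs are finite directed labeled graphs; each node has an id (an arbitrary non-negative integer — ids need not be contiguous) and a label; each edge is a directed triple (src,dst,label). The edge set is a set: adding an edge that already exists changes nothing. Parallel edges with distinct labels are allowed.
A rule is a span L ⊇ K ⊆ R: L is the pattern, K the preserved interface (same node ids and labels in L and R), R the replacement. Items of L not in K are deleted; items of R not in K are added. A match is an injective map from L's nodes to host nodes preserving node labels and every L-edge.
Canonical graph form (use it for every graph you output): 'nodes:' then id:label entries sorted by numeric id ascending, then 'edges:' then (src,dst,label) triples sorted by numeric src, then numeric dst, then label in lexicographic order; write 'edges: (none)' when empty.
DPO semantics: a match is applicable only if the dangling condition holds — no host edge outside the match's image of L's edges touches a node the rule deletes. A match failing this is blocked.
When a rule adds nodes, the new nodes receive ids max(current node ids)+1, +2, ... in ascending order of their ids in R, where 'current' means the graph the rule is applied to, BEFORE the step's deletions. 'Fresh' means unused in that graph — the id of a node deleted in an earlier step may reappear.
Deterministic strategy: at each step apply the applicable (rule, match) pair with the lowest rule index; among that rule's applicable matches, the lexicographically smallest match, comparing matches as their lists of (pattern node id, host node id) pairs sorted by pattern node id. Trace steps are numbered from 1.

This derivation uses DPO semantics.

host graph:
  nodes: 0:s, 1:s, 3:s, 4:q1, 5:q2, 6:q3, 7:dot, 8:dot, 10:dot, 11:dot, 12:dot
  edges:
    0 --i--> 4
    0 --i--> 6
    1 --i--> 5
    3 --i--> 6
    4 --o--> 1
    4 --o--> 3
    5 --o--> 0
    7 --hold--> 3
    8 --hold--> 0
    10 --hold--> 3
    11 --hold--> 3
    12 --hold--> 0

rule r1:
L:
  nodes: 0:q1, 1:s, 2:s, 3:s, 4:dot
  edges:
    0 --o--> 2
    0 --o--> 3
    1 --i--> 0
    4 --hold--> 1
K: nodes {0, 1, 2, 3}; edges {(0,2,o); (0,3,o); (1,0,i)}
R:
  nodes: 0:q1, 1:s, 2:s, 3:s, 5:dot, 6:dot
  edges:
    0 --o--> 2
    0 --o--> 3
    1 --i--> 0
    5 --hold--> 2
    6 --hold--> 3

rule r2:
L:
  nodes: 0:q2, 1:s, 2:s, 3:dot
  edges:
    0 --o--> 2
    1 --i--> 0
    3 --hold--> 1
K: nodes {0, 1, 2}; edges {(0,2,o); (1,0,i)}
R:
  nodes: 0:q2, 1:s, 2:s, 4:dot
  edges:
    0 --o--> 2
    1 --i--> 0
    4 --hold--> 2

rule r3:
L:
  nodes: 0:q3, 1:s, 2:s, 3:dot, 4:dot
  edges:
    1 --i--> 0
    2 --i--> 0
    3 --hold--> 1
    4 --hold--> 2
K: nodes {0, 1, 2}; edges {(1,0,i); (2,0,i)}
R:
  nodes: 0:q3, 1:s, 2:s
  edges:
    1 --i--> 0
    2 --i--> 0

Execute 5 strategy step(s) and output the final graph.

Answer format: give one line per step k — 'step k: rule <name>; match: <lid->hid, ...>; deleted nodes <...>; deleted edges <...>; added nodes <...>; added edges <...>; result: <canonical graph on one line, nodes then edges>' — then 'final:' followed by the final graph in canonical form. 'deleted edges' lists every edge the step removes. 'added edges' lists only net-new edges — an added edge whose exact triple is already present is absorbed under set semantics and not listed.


step 1: rule r1; match: 0->4, 1->0, 2->1, 3->3, 4->8; deleted nodes 8; deleted edges (8,0,hold); added nodes 13, 14; added edges (13,1,hold); (14,3,hold); result: nodes: 0:s, 1:s, 3:s, 4:q1, 5:q2, 6:q3, 7:dot, 10:dot, 11:dot, 12:dot, 13:dot, 14:dot edges: (0,4,i); (0,6,i); (1,5,i); (3,6,i); (4,1,o); (4,3,o); (5,0,o); (7,3,hold); (10,3,hold); (11,3,hold); (12,0,hold); (13,1,hold); (14,3,hold)
step 2: rule r1; match: 0->4, 1->0, 2->1, 3->3, 4->12; deleted nodes 12; deleted edges (12,0,hold); added nodes 15, 16; added edges (15,1,hold); (16,3,hold); result: nodes: 0:s, 1:s, 3:s, 4:q1, 5:q2, 6:q3, 7:dot, 10:dot, 11:dot, 13:dot, 14:dot, 15:dot, 16:dot edges: (0,4,i); (0,6,i); (1,5,i); (3,6,i); (4,1,o); (4,3,o); (5,0,o); (7,3,hold); (10,3,hold); (11,3,hold); (13,1,hold); (14,3,hold); (15,1,hold); (16,3,hold)
step 3: rule r2; match: 0->5, 1->1, 2->0, 3->13; deleted nodes 13; deleted edges (13,1,hold); added nodes 17; added edges (17,0,hold); result: nodes: 0:s, 1:s, 3:s, 4:q1, 5:q2, 6:q3, 7:dot, 10:dot, 11:dot, 14:dot, 15:dot, 16:dot, 17:dot edges: (0,4,i); (0,6,i); (1,5,i); (3,6,i); (4,1,o); (4,3,o); (5,0,o); (7,3,hold); (10,3,hold); (11,3,hold); (14,3,hold); (15,1,hold); (16,3,hold); (17,0,hold)
step 4: rule r1; match: 0->4, 1->0, 2->1, 3->3, 4->17; deleted nodes 17; deleted edges (17,0,hold); added nodes 18, 19; added edges (18,1,hold); (19,3,hold); result: nodes: 0:s, 1:s, 3:s, 4:q1, 5:q2, 6:q3, 7:dot, 10:dot, 11:dot, 14:dot, 15:dot, 16:dot, 18:dot, 19:dot edges: (0,4,i); (0,6,i); (1,5,i); (3,6,i); (4,1,o); (4,3,o); (5,0,o); (7,3,hold); (10,3,hold); (11,3,hold); (14,3,hold); (15,1,hold); (16,3,hold); (18,1,hold); (19,3,hold)
step 5: rule r2; match: 0->5, 1->1, 2->0, 3->15; deleted nodes 15; deleted edges (15,1,hold); added nodes 20; added edges (20,0,hold); result: nodes: 0:s, 1:s, 3:s, 4:q1, 5:q2, 6:q3, 7:dot, 10:dot, 11:dot, 14:dot, 16:dot, 18:dot, 19:dot, 20:dot edges: (0,4,i); (0,6,i); (1,5,i); (3,6,i); (4,1,o); (4,3,o); (5,0,o); (7,3,hold); (10,3,hold); (11,3,hold); (14,3,hold); (16,3,hold); (18,1,hold); (19,3,hold); (20,0,hold)
final:
nodes: 0:s, 1:s, 3:s, 4:q1, 5:q2, 6:q3, 7:dot, 10:dot, 11:dot, 14:dot, 16:dot, 18:dot, 19:dot, 20:dot
edges: (0,4,i); (0,6,i); (1,5,i); (3,6,i); (4,1,o); (4,3,o); (5,0,o); (7,3,hold); (10,3,hold); (11,3,hold); (14,3,hold); (16,3,hold); (18,1,hold); (19,3,hold); (20,0,hold)


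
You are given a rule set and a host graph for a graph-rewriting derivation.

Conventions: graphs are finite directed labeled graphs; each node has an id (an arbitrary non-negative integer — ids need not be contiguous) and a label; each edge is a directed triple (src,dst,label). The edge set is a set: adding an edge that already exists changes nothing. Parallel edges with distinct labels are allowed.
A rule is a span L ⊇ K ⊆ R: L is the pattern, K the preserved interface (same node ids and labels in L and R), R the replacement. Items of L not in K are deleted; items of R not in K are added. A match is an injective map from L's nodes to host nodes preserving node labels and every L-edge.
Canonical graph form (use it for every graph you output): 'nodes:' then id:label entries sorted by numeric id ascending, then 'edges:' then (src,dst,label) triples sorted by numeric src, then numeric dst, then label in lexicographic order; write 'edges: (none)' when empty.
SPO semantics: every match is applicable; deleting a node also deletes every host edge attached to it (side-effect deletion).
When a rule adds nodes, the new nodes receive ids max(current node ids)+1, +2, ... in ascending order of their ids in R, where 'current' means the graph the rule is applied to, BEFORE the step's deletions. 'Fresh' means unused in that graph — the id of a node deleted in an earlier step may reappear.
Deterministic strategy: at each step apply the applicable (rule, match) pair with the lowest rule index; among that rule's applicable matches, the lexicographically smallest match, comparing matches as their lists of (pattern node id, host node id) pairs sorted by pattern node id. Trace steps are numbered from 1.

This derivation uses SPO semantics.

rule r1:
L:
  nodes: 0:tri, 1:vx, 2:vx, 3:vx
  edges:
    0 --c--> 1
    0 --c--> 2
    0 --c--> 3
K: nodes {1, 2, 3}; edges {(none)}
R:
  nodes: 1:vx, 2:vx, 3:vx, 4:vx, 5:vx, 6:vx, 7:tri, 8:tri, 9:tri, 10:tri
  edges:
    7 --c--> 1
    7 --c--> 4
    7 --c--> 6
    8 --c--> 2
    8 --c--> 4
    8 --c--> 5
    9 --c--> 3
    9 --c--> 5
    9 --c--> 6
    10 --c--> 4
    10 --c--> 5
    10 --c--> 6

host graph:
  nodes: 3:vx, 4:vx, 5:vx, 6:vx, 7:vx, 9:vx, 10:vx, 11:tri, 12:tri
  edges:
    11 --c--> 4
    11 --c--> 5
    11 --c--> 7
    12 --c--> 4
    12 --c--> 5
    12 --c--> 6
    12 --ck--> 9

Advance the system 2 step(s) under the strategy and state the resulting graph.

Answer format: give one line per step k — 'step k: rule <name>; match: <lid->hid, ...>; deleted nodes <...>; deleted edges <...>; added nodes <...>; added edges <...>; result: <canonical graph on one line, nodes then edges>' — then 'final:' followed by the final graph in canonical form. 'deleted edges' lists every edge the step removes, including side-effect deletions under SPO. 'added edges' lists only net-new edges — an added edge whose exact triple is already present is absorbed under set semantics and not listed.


step 1: rule r1; match: 0->11, 1->4, 2->5, 3->7; deleted nodes 11; deleted edges (11,4,c); (11,5,c); (11,7,c); added nodes 13, 14, 15, 16, 17, 18, 19; added edges (16,4,c); (16,13,c); (16,15,c); (17,5,c); (17,13,c); (17,14,c); (18,7,c); (18,14,c); (18,15,c); (19,13,c); (19,14,c); (19,15,c); result: nodes: 3:vx, 4:vx, 5:vx, 6:vx, 7:vx, 9:vx, 10:vx, 12:tri, 13:vx, 14:vx, 15:vx, 16:tri, 17:tri, 18:tri, 19:tri edges: (12,4,c); (12,5,c); (12,6,c); (12,9,ck); (16,4,c); (16,13,c); (16,15,c); (17,5,c); (17,13,c); (17,14,c); (18,7,c); (18,14,c); (18,15,c); (19,13,c); (19,14,c); (19,15,c)
step 2: rule r1; match: 0->12, 1->4, 2->5, 3->6; deleted nodes 12; deleted edges (12,4,c); (12,5,c); (12,6,c); (12,9,ck); added nodes 20, 21, 22, 23, 24, 25, 26; added edges (23,4,c); (23,20,c); (23,22,c); (24,5,c); (24,20,c); (24,21,c); (25,6,c); (25,21,c); (25,22,c); (26,20,c); (26,21,c); (26,22,c); result: nodes: 3:vx, 4:vx, 5:vx, 6:vx, 7:vx, 9:vx, 10:vx, 13:vx, 14:vx, 15:vx, 16:tri, 17:tri, 18:tri, 19:tri, 20:vx, 21:vx, 22:vx, 23:tri, 24:tri, 25:tri, 26:tri edges: (16,4,c); (16,13,c); (16,15,c); (17,5,c); (17,13,c); (17,14,c); (18,7,c); (18,14,c); (18,15,c); (19,13,c); (19,14,c); (19,15,c); (23,4,c); (23,20,c); (23,22,c); (24,5,c); (24,20,c); (24,21,c); (25,6,c); (25,21,c); (25,22,c); (26,20,c); (26,21,c); (26,22,c)
final:
nodes: 3:vx, 4:vx, 5:vx, 6:vx, 7:vx, 9:vx, 10:vx, 13:vx, 14:vx, 15:vx, 16:tri, 17:tri, 18:tri, 19:tri, 20:vx, 21:vx, 22:vx, 23:tri, 24:tri, 25:tri, 26:tri
edges: (16,4,c); (16,13,c); (16,15,c); (17,5,c); (17,13,c); (17,14,c); (18,7,c); (18,14,c); (18,15,c); (19,13,c); (19,14,c); (19,15,c); (23,4,c); (23,20,c); (23,22,c); (24,5,c); (24,20,c); (24,21,c); (25,6,c); (25,21,c); (25,22,c); (26,20,c); (26,21,c); (26,22,c)


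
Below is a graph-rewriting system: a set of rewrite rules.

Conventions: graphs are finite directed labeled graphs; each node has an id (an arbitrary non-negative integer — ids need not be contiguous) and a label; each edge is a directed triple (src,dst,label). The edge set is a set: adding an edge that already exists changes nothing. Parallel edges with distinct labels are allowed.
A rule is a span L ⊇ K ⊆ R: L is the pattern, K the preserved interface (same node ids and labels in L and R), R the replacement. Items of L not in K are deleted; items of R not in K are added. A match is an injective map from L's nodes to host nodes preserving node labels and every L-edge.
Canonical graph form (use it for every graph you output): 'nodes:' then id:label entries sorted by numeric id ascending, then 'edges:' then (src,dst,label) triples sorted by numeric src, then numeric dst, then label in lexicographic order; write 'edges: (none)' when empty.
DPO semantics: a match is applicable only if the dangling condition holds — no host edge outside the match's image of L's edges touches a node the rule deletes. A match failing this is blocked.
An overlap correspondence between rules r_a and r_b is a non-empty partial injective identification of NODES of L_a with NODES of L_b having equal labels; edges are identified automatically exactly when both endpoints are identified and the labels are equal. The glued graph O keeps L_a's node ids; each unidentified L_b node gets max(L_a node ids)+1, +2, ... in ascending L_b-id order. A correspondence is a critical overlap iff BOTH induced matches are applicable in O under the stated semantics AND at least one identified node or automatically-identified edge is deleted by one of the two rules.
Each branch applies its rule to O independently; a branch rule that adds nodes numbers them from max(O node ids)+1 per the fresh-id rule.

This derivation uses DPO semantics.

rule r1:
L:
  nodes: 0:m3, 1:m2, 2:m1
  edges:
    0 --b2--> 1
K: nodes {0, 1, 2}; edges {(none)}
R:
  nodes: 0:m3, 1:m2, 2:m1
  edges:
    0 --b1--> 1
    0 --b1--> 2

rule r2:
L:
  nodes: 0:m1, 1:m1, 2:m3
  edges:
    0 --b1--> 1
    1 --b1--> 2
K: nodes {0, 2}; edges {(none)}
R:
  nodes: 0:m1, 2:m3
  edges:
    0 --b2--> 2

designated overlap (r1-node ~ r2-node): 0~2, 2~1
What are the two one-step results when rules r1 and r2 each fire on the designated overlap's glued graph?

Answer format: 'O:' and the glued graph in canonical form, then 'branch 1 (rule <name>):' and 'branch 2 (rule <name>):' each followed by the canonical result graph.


O:
nodes: 0:m3, 1:m2, 2:m1, 3:m1
edges: (0,1,b2); (2,0,b1); (3,2,b1)
branch 1 (rule r1):
nodes: 0:m3, 1:m2, 2:m1, 3:m1
edges: (0,1,b1); (0,2,b1); (2,0,b1); (3,2,b1)
branch 2 (rule r2):
nodes: 0:m3, 1:m2, 3:m1
edges: (0,1,b2); (3,0,b2)


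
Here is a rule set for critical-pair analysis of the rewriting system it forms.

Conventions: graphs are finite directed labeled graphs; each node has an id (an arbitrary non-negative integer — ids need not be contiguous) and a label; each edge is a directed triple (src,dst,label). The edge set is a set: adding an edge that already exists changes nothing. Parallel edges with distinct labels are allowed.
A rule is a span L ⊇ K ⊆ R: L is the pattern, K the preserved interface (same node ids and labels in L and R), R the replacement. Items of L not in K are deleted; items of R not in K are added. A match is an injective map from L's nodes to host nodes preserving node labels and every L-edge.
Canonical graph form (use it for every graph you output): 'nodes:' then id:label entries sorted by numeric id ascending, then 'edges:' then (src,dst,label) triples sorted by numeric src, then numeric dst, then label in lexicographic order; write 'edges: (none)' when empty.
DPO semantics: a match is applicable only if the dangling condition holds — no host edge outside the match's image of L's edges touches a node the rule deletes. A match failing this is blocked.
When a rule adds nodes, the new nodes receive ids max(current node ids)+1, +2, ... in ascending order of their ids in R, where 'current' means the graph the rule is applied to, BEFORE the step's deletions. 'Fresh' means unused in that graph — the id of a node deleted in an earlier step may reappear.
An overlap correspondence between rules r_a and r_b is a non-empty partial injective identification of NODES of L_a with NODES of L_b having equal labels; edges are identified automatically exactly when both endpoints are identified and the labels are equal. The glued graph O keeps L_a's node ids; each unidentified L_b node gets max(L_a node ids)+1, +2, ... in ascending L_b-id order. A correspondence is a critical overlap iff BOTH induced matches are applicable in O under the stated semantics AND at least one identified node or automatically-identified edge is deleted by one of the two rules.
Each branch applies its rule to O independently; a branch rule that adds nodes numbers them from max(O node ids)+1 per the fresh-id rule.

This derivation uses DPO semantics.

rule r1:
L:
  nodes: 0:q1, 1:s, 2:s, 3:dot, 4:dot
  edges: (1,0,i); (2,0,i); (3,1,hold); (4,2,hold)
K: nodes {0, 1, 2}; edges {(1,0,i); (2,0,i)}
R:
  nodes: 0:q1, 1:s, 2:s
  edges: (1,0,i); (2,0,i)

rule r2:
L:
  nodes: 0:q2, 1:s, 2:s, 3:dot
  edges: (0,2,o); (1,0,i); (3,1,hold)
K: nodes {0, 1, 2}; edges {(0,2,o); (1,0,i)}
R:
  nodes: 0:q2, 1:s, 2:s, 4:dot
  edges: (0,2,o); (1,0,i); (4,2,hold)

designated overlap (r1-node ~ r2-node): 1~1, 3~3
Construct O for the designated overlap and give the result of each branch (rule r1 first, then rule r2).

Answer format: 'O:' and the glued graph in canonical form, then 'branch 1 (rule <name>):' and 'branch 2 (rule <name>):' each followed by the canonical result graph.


O:
nodes: 0:q1, 1:s, 2:s, 3:dot, 4:dot, 5:q2, 6:s
edges: (1,0,i); (1,5,i); (2,0,i); (3,1,hold); (4,2,hold); (5,6,o)
branch 1 (rule r1):
nodes: 0:q1, 1:s, 2:s, 5:q2, 6:s
edges: (1,0,i); (1,5,i); (2,0,i); (5,6,o)
branch 2 (rule r2):
nodes: 0:q1, 1:s, 2:s, 4:dot, 5:q2, 6:s, 7:dot
edges: (1,0,i); (1,5,i); (2,0,i); (4,2,hold); (5,6,o); (7,6,hold)
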